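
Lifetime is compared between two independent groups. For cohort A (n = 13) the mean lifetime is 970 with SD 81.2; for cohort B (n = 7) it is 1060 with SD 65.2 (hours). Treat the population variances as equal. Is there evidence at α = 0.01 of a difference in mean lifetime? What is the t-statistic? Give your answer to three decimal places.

-2.518

Let group 1 = cohort A, group 2 = cohort B. H0: μ_1 = μ_2; H1: μ_1 ≠ μ_2 (two-sample pooled-variance t-test, two-sided).
s_p² = [(13−1)·81.2² + (7−1)·65.2²]/(13+7−2) = 5812.64
t = (970 − 1060)/√[5812.64·(1/13 + 1/7)] = -2.518
df = n₁ + n₂ − 2 = 18
Two-sided p-value ≈ 0.0215
Since p ≈ 0.0215 > α = 0.01, fail to reject H0; the data do not provide sufficient evidence against H0.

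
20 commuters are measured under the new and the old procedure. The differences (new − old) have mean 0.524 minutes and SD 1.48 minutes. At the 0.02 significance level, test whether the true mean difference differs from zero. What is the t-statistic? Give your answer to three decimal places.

1.583

H0: μ_d = 0; H1: μ_d ≠ 0 (paired t-test on the differences, two-sided).
t = d̄/(s_d/√n) = 0.524/(1.48/√20) = 1.583
df = n − 1 = 19
Two-sided p-value ≈ 0.1298
Since p ≈ 0.1298 > α = 0.02, fail to reject H0; the data do not provide sufficient evidence against H0.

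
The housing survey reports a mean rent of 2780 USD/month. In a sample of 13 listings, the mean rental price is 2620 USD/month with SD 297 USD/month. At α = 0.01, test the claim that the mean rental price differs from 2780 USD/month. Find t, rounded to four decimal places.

-1.9424

H0: μ = 2780; H1: μ ≠ 2780 (one-sample t-test, two-sided).
t = (x̄ − μ₀)/(s/√n) = (2620 − 2780)/(297/√13) = -1.9424
df = n − 1 = 12
Two-sided p-value ≈ 0.0759
Since p ≈ 0.0759 > α = 0.01, fail to reject H0; the data do not provide sufficient evidence against H0.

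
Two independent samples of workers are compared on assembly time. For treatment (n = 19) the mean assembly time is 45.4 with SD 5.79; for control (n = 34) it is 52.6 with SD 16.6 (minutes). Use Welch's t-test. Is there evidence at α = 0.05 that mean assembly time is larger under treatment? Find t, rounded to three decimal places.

-2.292

Let group 1 = treatment, group 2 = control. H0: μ_1 = μ_2; H1: μ_1 > μ_2 (Welch's two-sample t-test, right-tailed).
t = (x̄_1 − x̄_2)/√(s_1²/n_1 + s_2²/n_2) = (45.4 − 52.6)/√(5.79²/19 + 16.6²/34) = -2.292
Welch–Satterthwaite df ≈ 45.02
p-value = P(T ≥ -2.292) ≈ 0.987
Since p ≈ 0.987 > α = 0.05, fail to reject H0; the data do not provide sufficient evidence against H0.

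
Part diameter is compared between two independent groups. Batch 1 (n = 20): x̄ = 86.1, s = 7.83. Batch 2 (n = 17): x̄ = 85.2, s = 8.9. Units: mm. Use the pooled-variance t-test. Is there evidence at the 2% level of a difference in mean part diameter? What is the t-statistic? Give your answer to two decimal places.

Let group 1 = batch 1, group 2 = batch 2. H0: μ_1 = μ_2; H1: μ_1 ≠ μ_2 (two-sample pooled-variance t-test, two-sided).
s_p² = [(20−1)·7.83² + (17−1)·8.9²]/(20+17−2) = 69.4923
t = (86.1 − 85.2)/√[69.4923·(1/20 + 1/17)] = 0.33
df = n₁ + n₂ − 2 = 35
Two-sided p-value ≈ 0.745
Since p ≈ 0.745 > α = 0.02, fail to reject H0; the evidence is not statistically significant.

0.33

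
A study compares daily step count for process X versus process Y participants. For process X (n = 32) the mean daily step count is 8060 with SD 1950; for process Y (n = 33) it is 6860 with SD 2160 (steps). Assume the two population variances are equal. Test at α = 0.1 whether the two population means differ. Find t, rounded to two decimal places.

2.35

Let group 1 = process X, group 2 = process Y. H0: μ_1 = μ_2; H1: μ_1 ≠ μ_2 (two-sample pooled-variance t-test, two-sided).
s_p² = [(32−1)·1950² + (33−1)·2160²]/(32+33−2) = 4240900
t = (8060 − 6860)/√[4240900·(1/32 + 1/33)] = 2.35
df = n₁ + n₂ − 2 = 63
Two-sided p-value ≈ 0.0220
Since p ≈ 0.0220 < α = 0.1, reject H0; the data support H1.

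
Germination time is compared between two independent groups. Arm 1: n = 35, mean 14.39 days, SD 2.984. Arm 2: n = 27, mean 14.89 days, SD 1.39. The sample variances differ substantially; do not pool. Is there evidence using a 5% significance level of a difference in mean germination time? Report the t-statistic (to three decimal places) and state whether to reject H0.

t = -0.876; fail to reject H0

Let group 1 = arm 1, group 2 = arm 2. H0: μ_1 = μ_2; H1: μ_1 ≠ μ_2 (Welch's two-sample t-test, two-sided).
t = (x̄_1 − x̄_2)/√(s_1²/n_1 + s_2²/n_2) = (14.39 − 14.89)/√(2.984²/35 + 1.39²/27) = -0.876
Welch–Satterthwaite df ≈ 50.58
Two-sided p-value ≈ 0.3853
Since p ≈ 0.3853 > α = 0.05, fail to reject H0; the evidence is not statistically significant.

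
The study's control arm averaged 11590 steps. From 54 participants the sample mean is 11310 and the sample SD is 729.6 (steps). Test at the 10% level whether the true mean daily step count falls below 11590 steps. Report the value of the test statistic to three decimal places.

H0: μ = 11590; H1: μ < 11590 (one-sample t-test, left-tailed).
t = (x̄ − μ₀)/(s/√n) = (11310 − 11590)/(729.6/√54) = -2.820
df = n − 1 = 53
p-value = P(T ≤ -2.820) ≈ 0.0034
Since p ≈ 0.0034 < α = 0.1, reject H0; the data support H1.

-2.820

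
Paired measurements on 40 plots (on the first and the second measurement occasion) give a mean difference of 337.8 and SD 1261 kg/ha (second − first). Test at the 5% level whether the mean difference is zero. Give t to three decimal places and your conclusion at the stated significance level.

H0: μ_d = 0; H1: μ_d ≠ 0 (paired t-test on the differences, two-sided).
t = d̄/(s_d/√n) = 337.8/(1261/√40) = 1.694
df = n − 1 = 39
Two-sided p-value ≈ 0.0982
Since p ≈ 0.0982 > α = 0.05, fail to reject H0; the data do not provide sufficient evidence against H0.

t = 1.694; fail to reject H0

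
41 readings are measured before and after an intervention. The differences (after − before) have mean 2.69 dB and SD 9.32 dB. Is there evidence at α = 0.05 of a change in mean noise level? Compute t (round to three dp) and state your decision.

t = 1.848; fail to reject H0

H0: μ_d = 0; H1: μ_d ≠ 0 (paired t-test on the differences, two-sided).
t = d̄/(s_d/√n) = 2.69/(9.32/√41) = 1.848
df = n − 1 = 40
Two-sided p-value ≈ 0.072
Since p ≈ 0.072 > α = 0.05, fail to reject H0; the data do not provide sufficient evidence against H0.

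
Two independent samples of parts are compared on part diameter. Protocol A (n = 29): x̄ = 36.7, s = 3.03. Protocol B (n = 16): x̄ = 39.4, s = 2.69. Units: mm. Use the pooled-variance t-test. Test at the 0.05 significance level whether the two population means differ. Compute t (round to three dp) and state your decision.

Let group 1 = protocol A, group 2 = protocol B. H0: μ_1 = μ_2; H1: μ_1 ≠ μ_2 (two-sample pooled-variance t-test, two-sided).
s_p² = [(29−1)·3.03² + (16−1)·2.69²]/(29+16−2) = 8.50248
t = (36.7 − 39.4)/√[8.50248·(1/29 + 1/16)] = -2.973
df = n₁ + n₂ − 2 = 43
Two-sided p-value ≈ 0.0048
Since p ≈ 0.0048 < α = 0.05, reject H0; the evidence is statistically significant.

t = -2.973; reject H0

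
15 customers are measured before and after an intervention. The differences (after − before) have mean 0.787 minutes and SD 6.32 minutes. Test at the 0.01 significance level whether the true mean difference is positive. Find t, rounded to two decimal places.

H0: μ_d = 0; H1: μ_d > 0 (paired t-test on the differences, right-tailed).
t = d̄/(s_d/√n) = 0.787/(6.32/√15) = 0.48
df = n − 1 = 14
p-value = P(T ≥ 0.48) ≈ 0.3185
Since p ≈ 0.3185 > α = 0.01, fail to reject H0; the evidence is not statistically significant.

0.48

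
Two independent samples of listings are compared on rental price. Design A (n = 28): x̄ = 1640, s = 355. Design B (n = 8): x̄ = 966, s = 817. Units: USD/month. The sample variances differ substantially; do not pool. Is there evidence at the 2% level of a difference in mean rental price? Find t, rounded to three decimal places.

2.273

Let group 1 = design A, group 2 = design B. H0: μ_1 = μ_2; H1: μ_1 ≠ μ_2 (Welch's two-sample t-test, two-sided).
t = (x̄_1 − x̄_2)/√(s_1²/n_1 + s_2²/n_2) = (1640 − 966)/√(355²/28 + 817²/8) = 2.273
Welch–Satterthwaite df ≈ 7.77
Two-sided p-value ≈ 0.0536
Since p ≈ 0.0536 > α = 0.02, fail to reject H0; the data do not provide sufficient evidence against H0.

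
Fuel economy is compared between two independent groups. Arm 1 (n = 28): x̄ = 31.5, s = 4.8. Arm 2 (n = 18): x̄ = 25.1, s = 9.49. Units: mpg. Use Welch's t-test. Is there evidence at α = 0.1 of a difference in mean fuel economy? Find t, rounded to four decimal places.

2.6515

Let group 1 = arm 1, group 2 = arm 2. H0: μ_1 = μ_2; H1: μ_1 ≠ μ_2 (Welch's two-sample t-test, two-sided).
t = (x̄_1 − x̄_2)/√(s_1²/n_1 + s_2²/n_2) = (31.5 − 25.1)/√(4.8²/28 + 9.49²/18) = 2.6515
Welch–Satterthwaite df ≈ 22.67
Two-sided p-value ≈ 0.0144
Since p ≈ 0.0144 < α = 0.1, reject H0; the evidence is statistically significant.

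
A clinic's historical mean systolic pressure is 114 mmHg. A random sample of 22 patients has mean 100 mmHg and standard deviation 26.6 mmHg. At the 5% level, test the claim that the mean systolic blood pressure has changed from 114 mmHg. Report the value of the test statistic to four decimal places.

-2.4686

H0: μ = 114; H1: μ ≠ 114 (one-sample t-test, two-sided).
t = (x̄ − μ₀)/(s/√n) = (100 − 114)/(26.6/√22) = -2.4686
df = n − 1 = 21
Two-sided p-value ≈ 0.0222
Since p ≈ 0.0222 < α = 0.05, reject H0; the data support H1.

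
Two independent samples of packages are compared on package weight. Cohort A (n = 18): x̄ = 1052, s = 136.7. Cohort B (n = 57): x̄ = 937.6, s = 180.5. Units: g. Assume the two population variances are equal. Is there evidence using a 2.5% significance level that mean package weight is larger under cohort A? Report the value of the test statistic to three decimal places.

2.470

Let group 1 = cohort A, group 2 = cohort B. H0: μ_1 = μ_2; H1: μ_1 > μ_2 (two-sample pooled-variance t-test, right-tailed).
s_p² = [(18−1)·136.7² + (57−1)·180.5²]/(18+57−2) = 29344.8
t = (1052 − 937.6)/√[29344.8·(1/18 + 1/57)] = 2.470
df = n₁ + n₂ − 2 = 73
p-value = P(T ≥ 2.470) ≈ 0.008
Since p ≈ 0.008 < α = 0.025, reject H0; the evidence is statistically significant.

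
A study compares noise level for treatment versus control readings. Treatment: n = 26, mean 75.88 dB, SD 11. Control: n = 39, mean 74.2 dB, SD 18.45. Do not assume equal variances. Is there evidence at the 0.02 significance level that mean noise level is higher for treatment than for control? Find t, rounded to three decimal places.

0.459

Let group 1 = treatment, group 2 = control. H0: μ_1 = μ_2; H1: μ_1 > μ_2 (Welch's two-sample t-test, right-tailed).
t = (x̄_1 − x̄_2)/√(s_1²/n_1 + s_2²/n_2) = (75.88 − 74.2)/√(11²/26 + 18.45²/39) = 0.459
Welch–Satterthwaite df ≈ 62.37
p-value = P(T ≥ 0.459) ≈ 0.324
Since p ≈ 0.324 > α = 0.02, fail to reject H0; the data do not provide sufficient evidence against H0.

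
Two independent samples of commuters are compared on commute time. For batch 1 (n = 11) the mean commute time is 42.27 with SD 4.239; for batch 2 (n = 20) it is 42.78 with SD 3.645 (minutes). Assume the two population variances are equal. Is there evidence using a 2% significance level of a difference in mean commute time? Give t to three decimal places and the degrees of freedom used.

Let group 1 = batch 1, group 2 = batch 2. H0: μ_1 = μ_2; H1: μ_1 ≠ μ_2 (two-sample pooled-variance t-test, two-sided).
s_p² = [(11−1)·4.239² + (20−1)·3.645²]/(11+20−2) = 14.9009
t = (42.27 − 42.78)/√[14.9009·(1/11 + 1/20)] = -0.352
df = n₁ + n₂ − 2 = 29
Two-sided p-value ≈ 0.727
Since p ≈ 0.727 > α = 0.02, fail to reject H0; the data do not provide sufficient evidence against H0.

t = -0.352, df = 29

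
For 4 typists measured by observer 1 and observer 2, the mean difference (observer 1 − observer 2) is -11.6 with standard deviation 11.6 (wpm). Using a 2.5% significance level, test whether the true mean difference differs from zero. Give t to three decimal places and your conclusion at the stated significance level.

H0: μ_d = 0; H1: μ_d ≠ 0 (paired t-test on the differences, two-sided).
t = d̄/(s_d/√n) = -11.6/(11.6/√4) = -2.000
df = n − 1 = 3
Two-sided p-value ≈ 0.139
Since p ≈ 0.139 > α = 0.025, fail to reject H0; the evidence is not statistically significant.

t = -2.000; fail to reject H0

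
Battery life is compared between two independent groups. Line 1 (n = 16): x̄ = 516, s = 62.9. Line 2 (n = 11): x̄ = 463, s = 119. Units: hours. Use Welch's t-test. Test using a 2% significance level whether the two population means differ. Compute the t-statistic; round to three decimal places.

1.353

Let group 1 = line 1, group 2 = line 2. H0: μ_1 = μ_2; H1: μ_1 ≠ μ_2 (Welch's two-sample t-test, two-sided).
t = (x̄_1 − x̄_2)/√(s_1²/n_1 + s_2²/n_2) = (516 − 463)/√(62.9²/16 + 119²/11) = 1.353
Welch–Satterthwaite df ≈ 13.87
Two-sided p-value ≈ 0.1977
Since p ≈ 0.1977 > α = 0.02, fail to reject H0; the data do not provide sufficient evidence against H0.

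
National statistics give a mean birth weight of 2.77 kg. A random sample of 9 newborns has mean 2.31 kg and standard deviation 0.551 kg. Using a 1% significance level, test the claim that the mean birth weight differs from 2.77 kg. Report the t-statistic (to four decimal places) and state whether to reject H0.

t = -2.5045; fail to reject H0

H0: μ = 2.77; H1: μ ≠ 2.77 (one-sample t-test, two-sided).
t = (x̄ − μ₀)/(s/√n) = (2.31 − 2.77)/(0.551/√9) = -2.5045
df = n − 1 = 8
Two-sided p-value ≈ 0.0367
Since p ≈ 0.0367 > α = 0.01, fail to reject H0; the evidence is not statistically significant.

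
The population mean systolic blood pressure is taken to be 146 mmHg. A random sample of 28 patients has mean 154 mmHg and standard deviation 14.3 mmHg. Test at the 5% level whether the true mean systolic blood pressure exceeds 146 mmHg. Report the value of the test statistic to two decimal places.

H0: μ = 146; H1: μ > 146 (one-sample t-test, right-tailed).
t = (x̄ − μ₀)/(s/√n) = (154 − 146)/(14.3/√28) = 2.96
df = n − 1 = 27
p-value = P(T ≥ 2.96) ≈ 0.0032
Since p ≈ 0.0032 < α = 0.05, reject H0; the data support H1.

2.96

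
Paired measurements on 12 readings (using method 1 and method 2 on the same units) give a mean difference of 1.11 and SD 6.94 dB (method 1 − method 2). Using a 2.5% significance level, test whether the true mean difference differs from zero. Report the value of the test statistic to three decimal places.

H0: μ_d = 0; H1: μ_d ≠ 0 (paired t-test on the differences, two-sided).
t = d̄/(s_d/√n) = 1.11/(6.94/√12) = 0.554
df = n − 1 = 11
Two-sided p-value ≈ 0.5906
Since p ≈ 0.5906 > α = 0.025, fail to reject H0; the evidence is not statistically significant.

0.554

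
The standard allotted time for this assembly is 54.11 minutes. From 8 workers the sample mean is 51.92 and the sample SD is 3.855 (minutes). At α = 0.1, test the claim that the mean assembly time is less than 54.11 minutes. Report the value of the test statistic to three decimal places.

H0: μ = 54.11; H1: μ < 54.11 (one-sample t-test, left-tailed).
t = (x̄ − μ₀)/(s/√n) = (51.92 − 54.11)/(3.855/√8) = -1.607
df = n − 1 = 7
p-value = P(T ≤ -1.607) ≈ 0.0761
Since p ≈ 0.0761 < α = 0.1, reject H0; the evidence is statistically significant.

-1.607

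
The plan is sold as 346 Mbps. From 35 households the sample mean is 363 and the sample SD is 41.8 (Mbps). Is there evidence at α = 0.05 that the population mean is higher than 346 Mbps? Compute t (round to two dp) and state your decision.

H0: μ = 346; H1: μ > 346 (one-sample t-test, right-tailed).
t = (x̄ − μ₀)/(s/√n) = (363 − 346)/(41.8/√35) = 2.41
df = n − 1 = 34
p-value = P(T ≥ 2.41) ≈ 0.011
Since p ≈ 0.011 < α = 0.05, reject H0; the evidence is statistically significant.

t = 2.41; reject H0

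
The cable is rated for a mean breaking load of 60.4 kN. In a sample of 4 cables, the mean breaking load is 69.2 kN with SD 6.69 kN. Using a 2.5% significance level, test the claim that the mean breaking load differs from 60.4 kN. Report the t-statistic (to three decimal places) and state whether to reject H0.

t = 2.631; fail to reject H0

H0: μ = 60.4; H1: μ ≠ 60.4 (one-sample t-test, two-sided).
t = (x̄ − μ₀)/(s/√n) = (69.2 − 60.4)/(6.69/√4) = 2.631
df = n − 1 = 3
Two-sided p-value ≈ 0.0783
Since p ≈ 0.0783 > α = 0.025, fail to reject H0; the evidence is not statistically significant.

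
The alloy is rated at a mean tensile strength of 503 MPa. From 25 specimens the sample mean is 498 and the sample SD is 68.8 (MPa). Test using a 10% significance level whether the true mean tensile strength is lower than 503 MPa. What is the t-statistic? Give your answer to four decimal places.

H0: μ = 503; H1: μ < 503 (one-sample t-test, left-tailed).
t = (x̄ − μ₀)/(s/√n) = (498 − 503)/(68.8/√25) = -0.3634
df = n − 1 = 24
p-value = P(T ≤ -0.3634) ≈ 0.3598
Since p ≈ 0.3598 > α = 0.1, fail to reject H0; the evidence is not statistically significant.

-0.3634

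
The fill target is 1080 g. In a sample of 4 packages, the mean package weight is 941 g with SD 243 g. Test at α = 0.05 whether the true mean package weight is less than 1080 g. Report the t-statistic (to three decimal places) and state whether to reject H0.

t = -1.144; fail to reject H0

H0: μ = 1080; H1: μ < 1080 (one-sample t-test, left-tailed).
t = (x̄ − μ₀)/(s/√n) = (941 − 1080)/(243/√4) = -1.144
df = n − 1 = 3
p-value = P(T ≤ -1.144) ≈ 0.1678
Since p ≈ 0.1678 > α = 0.05, fail to reject H0; the data do not provide sufficient evidence against H0.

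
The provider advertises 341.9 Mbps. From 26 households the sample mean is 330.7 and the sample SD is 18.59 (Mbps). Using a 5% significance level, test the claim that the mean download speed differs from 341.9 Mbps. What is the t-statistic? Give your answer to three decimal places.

H0: μ = 341.9; H1: μ ≠ 341.9 (one-sample t-test, two-sided).
t = (x̄ − μ₀)/(s/√n) = (330.7 − 341.9)/(18.59/√26) = -3.072
df = n − 1 = 25
Two-sided p-value ≈ 0.005
Since p ≈ 0.005 < α = 0.05, reject H0; the evidence is statistically significant.

-3.072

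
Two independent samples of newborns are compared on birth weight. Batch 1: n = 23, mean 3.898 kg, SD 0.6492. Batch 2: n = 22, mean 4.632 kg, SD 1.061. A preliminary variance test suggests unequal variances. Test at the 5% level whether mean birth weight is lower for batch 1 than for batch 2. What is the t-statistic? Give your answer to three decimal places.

-2.784

Let group 1 = batch 1, group 2 = batch 2. H0: μ_1 = μ_2; H1: μ_1 < μ_2 (Welch's two-sample t-test, left-tailed).
t = (x̄_1 − x̄_2)/√(s_1²/n_1 + s_2²/n_2) = (3.898 − 4.632)/√(0.6492²/23 + 1.061²/22) = -2.784
Welch–Satterthwaite df ≈ 34.51
p-value = P(T ≤ -2.784) ≈ 0.0043
Since p ≈ 0.0043 < α = 0.05, reject H0; the evidence is statistically significant.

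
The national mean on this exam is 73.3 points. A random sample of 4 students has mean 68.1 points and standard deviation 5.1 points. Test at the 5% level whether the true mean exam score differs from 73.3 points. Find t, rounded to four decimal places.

H0: μ = 73.3; H1: μ ≠ 73.3 (one-sample t-test, two-sided).
t = (x̄ − μ₀)/(s/√n) = (68.1 − 73.3)/(5.1/√4) = -2.0392
df = n − 1 = 3
Two-sided p-value ≈ 0.134
Since p ≈ 0.134 > α = 0.05, fail to reject H0; the evidence is not statistically significant.

-2.0392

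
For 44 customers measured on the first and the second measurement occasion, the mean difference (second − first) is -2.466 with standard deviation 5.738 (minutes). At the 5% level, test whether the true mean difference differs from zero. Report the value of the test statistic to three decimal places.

-2.851

H0: μ_d = 0; H1: μ_d ≠ 0 (paired t-test on the differences, two-sided).
t = d̄/(s_d/√n) = -2.466/(5.738/√44) = -2.851
df = n − 1 = 43
Two-sided p-value ≈ 0.0067
Since p ≈ 0.0067 < α = 0.05, reject H0; the evidence is statistically significant.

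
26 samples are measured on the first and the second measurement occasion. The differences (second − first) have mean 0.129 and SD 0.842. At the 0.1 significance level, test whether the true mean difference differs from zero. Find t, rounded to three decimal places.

0.781

H0: μ_d = 0; H1: μ_d ≠ 0 (paired t-test on the differences, two-sided).
t = d̄/(s_d/√n) = 0.129/(0.842/√26) = 0.781
df = n − 1 = 25
Two-sided p-value ≈ 0.442
Since p ≈ 0.442 > α = 0.1, fail to reject H0; the evidence is not statistically significant.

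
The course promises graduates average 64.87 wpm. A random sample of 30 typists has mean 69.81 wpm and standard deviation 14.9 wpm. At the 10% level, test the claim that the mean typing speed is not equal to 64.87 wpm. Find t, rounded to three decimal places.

H0: μ = 64.87; H1: μ ≠ 64.87 (one-sample t-test, two-sided).
t = (x̄ − μ₀)/(s/√n) = (69.81 − 64.87)/(14.9/√30) = 1.816
df = n − 1 = 29
Two-sided p-value ≈ 0.080
Since p ≈ 0.080 < α = 0.1, reject H0; the evidence is statistically significant.

1.816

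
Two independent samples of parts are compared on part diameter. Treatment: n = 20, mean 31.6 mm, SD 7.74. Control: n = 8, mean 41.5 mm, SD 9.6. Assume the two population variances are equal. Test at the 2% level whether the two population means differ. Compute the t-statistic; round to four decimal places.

Let group 1 = treatment, group 2 = control. H0: μ_1 = μ_2; H1: μ_1 ≠ μ_2 (two-sample pooled-variance t-test, two-sided).
s_p² = [(20−1)·7.74² + (8−1)·9.6²]/(20+8−2) = 68.5909
t = (31.6 − 41.5)/√[68.5909·(1/20 + 1/8)] = -2.8575
df = n₁ + n₂ − 2 = 26
Two-sided p-value ≈ 0.008
Since p ≈ 0.008 < α = 0.02, reject H0; the data support H1.

-2.8575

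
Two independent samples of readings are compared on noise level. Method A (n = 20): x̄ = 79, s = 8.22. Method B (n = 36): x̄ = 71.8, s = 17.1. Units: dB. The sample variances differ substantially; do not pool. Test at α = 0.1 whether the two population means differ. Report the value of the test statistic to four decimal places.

2.1231

Let group 1 = method A, group 2 = method B. H0: μ_1 = μ_2; H1: μ_1 ≠ μ_2 (Welch's two-sample t-test, two-sided).
t = (x̄_1 − x̄_2)/√(s_1²/n_1 + s_2²/n_2) = (79 − 71.8)/√(8.22²/20 + 17.1²/36) = 2.1231
Welch–Satterthwaite df ≈ 53.21
Two-sided p-value ≈ 0.038
Since p ≈ 0.038 < α = 0.1, reject H0; the data support H1.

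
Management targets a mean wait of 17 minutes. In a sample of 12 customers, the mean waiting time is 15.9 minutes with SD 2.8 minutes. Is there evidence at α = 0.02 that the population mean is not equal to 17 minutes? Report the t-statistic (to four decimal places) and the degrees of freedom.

t = -1.3609, df = 11

H0: μ = 17; H1: μ ≠ 17 (one-sample t-test, two-sided).
t = (x̄ − μ₀)/(s/√n) = (15.9 − 17)/(2.8/√12) = -1.3609
df = n − 1 = 11
Two-sided p-value ≈ 0.2008
Since p ≈ 0.2008 > α = 0.02, fail to reject H0; the evidence is not statistically significant.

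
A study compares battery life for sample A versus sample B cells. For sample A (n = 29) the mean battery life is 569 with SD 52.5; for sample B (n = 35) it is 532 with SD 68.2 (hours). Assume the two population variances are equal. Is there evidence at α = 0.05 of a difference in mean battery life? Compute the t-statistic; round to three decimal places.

Let group 1 = sample A, group 2 = sample B. H0: μ_1 = μ_2; H1: μ_1 ≠ μ_2 (two-sample pooled-variance t-test, two-sided).
s_p² = [(29−1)·52.5² + (35−1)·68.2²]/(29+35−2) = 3795.44
t = (569 − 532)/√[3795.44·(1/29 + 1/35)] = 2.392
df = n₁ + n₂ − 2 = 62
Two-sided p-value ≈ 0.020
Since p ≈ 0.020 < α = 0.05, reject H0; the data support H1.

2.392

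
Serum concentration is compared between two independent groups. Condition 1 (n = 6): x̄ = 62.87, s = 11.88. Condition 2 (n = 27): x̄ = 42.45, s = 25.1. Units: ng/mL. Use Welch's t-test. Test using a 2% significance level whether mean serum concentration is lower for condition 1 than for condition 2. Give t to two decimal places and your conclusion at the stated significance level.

t = 2.98; fail to reject H0

Let group 1 = condition 1, group 2 = condition 2. H0: μ_1 = μ_2; H1: μ_1 < μ_2 (Welch's two-sample t-test, left-tailed).
t = (x̄_1 − x̄_2)/√(s_1²/n_1 + s_2²/n_2) = (62.87 − 42.45)/√(11.88²/6 + 25.1²/27) = 2.98
Welch–Satterthwaite df ≈ 16.68
p-value = P(T ≤ 2.98) ≈ 0.9958
Since p ≈ 0.9958 > α = 0.02, fail to reject H0; the data do not provide sufficient evidence against H0.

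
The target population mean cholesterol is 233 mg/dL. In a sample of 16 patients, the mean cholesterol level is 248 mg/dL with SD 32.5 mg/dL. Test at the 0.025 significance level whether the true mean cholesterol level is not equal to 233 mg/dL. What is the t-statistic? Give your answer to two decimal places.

1.85

H0: μ = 233; H1: μ ≠ 233 (one-sample t-test, two-sided).
t = (x̄ − μ₀)/(s/√n) = (248 − 233)/(32.5/√16) = 1.85
df = n − 1 = 15
Two-sided p-value ≈ 0.085
Since p ≈ 0.085 > α = 0.025, fail to reject H0; the evidence is not statistically significant.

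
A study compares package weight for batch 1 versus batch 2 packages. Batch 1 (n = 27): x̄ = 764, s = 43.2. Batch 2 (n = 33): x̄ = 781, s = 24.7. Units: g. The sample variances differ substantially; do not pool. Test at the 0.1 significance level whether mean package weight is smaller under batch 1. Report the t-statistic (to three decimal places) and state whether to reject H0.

Let group 1 = batch 1, group 2 = batch 2. H0: μ_1 = μ_2; H1: μ_1 < μ_2 (Welch's two-sample t-test, left-tailed).
t = (x̄_1 − x̄_2)/√(s_1²/n_1 + s_2²/n_2) = (764 − 781)/√(43.2²/27 + 24.7²/33) = -1.816
Welch–Satterthwaite df ≈ 39.47
p-value = P(T ≤ -1.816) ≈ 0.0385
Since p ≈ 0.0385 < α = 0.1, reject H0; the evidence is statistically significant.

t = -1.816; reject H0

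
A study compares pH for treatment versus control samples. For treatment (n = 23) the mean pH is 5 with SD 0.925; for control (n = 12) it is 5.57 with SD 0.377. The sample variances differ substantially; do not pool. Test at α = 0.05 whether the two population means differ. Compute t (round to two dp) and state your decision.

Let group 1 = treatment, group 2 = control. H0: μ_1 = μ_2; H1: μ_1 ≠ μ_2 (Welch's two-sample t-test, two-sided).
t = (x̄_1 − x̄_2)/√(s_1²/n_1 + s_2²/n_2) = (5 − 5.57)/√(0.925²/23 + 0.377²/12) = -2.57
Welch–Satterthwaite df ≈ 31.79
Two-sided p-value ≈ 0.015
Since p ≈ 0.015 < α = 0.05, reject H0; the data support H1.

t = -2.57; reject H0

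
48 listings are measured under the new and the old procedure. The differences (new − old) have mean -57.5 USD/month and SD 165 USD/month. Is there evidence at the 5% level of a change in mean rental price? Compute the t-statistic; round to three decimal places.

-2.414

H0: μ_d = 0; H1: μ_d ≠ 0 (paired t-test on the differences, two-sided).
t = d̄/(s_d/√n) = -57.5/(165/√48) = -2.414
df = n − 1 = 47
Two-sided p-value ≈ 0.020
Since p ≈ 0.020 < α = 0.05, reject H0; the data support H1.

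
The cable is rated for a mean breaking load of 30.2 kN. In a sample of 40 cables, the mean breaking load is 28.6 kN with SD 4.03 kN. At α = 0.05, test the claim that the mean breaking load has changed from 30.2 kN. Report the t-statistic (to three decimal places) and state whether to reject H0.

H0: μ = 30.2; H1: μ ≠ 30.2 (one-sample t-test, two-sided).
t = (x̄ − μ₀)/(s/√n) = (28.6 − 30.2)/(4.03/√40) = -2.511
df = n − 1 = 39
Two-sided p-value ≈ 0.016
Since p ≈ 0.016 < α = 0.05, reject H0; the evidence is statistically significant.

t = -2.511; reject H0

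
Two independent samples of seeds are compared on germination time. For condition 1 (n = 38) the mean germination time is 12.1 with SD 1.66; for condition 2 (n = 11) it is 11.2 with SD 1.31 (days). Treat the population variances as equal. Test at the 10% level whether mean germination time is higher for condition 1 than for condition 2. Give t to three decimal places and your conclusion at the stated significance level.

Let group 1 = condition 1, group 2 = condition 2. H0: μ_1 = μ_2; H1: μ_1 > μ_2 (two-sample pooled-variance t-test, right-tailed).
s_p² = [(38−1)·1.66² + (11−1)·1.31²]/(38+11−2) = 2.53443
t = (12.1 − 11.2)/√[2.53443·(1/38 + 1/11)] = 1.651
df = n₁ + n₂ − 2 = 47
p-value = P(T ≥ 1.651) ≈ 0.0527
Since p ≈ 0.0527 < α = 0.1, reject H0; the data support H1.

t = 1.651; reject H0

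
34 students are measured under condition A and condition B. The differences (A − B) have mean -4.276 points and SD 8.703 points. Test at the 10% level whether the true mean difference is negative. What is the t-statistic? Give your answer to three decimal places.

-2.865

H0: μ_d = 0; H1: μ_d < 0 (paired t-test on the differences, left-tailed).
t = d̄/(s_d/√n) = -4.276/(8.703/√34) = -2.865
df = n − 1 = 33
p-value = P(T ≤ -2.865) ≈ 0.0036
Since p ≈ 0.0036 < α = 0.1, reject H0; the data support H1.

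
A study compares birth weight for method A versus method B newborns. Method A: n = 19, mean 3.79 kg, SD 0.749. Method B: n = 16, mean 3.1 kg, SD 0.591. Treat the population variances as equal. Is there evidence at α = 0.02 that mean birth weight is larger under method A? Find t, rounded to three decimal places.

2.983

Let group 1 = method A, group 2 = method B. H0: μ_1 = μ_2; H1: μ_1 > μ_2 (two-sample pooled-variance t-test, right-tailed).
s_p² = [(19−1)·0.749² + (16−1)·0.591²]/(19+16−2) = 0.464765
t = (3.79 − 3.1)/√[0.464765·(1/19 + 1/16)] = 2.983
df = n₁ + n₂ − 2 = 33
p-value = P(T ≥ 2.983) ≈ 0.003
Since p ≈ 0.003 < α = 0.02, reject H0; the evidence is statistically significant.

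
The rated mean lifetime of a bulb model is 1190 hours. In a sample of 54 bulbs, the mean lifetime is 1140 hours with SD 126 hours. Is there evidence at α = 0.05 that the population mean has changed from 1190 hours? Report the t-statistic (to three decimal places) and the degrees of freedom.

H0: μ = 1190; H1: μ ≠ 1190 (one-sample t-test, two-sided).
t = (x̄ − μ₀)/(s/√n) = (1140 − 1190)/(126/√54) = -2.916
df = n − 1 = 53
Two-sided p-value ≈ 0.005
Since p ≈ 0.005 < α = 0.05, reject H0; the evidence is statistically significant.

t = -2.916, df = 53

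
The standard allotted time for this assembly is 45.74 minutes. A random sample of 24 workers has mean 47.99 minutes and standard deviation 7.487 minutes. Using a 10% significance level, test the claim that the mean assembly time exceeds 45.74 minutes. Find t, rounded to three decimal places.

H0: μ = 45.74; H1: μ > 45.74 (one-sample t-test, right-tailed).
t = (x̄ − μ₀)/(s/√n) = (47.99 − 45.74)/(7.487/√24) = 1.472
df = n − 1 = 23
p-value = P(T ≥ 1.472) ≈ 0.0773
Since p ≈ 0.0773 < α = 0.1, reject H0; the evidence is statistically significant.

1.472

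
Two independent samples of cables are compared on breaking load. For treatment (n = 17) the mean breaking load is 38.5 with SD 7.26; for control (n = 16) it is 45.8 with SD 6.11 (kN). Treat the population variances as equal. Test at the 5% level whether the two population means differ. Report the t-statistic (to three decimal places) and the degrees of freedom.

t = -3.115, df = 31

Let group 1 = treatment, group 2 = control. H0: μ_1 = μ_2; H1: μ_1 ≠ μ_2 (two-sample pooled-variance t-test, two-sided).
s_p² = [(17−1)·7.26² + (16−1)·6.11²]/(17+16−2) = 45.2678
t = (38.5 − 45.8)/√[45.2678·(1/17 + 1/16)] = -3.115
df = n₁ + n₂ − 2 = 31
Two-sided p-value ≈ 0.0039
Since p ≈ 0.0039 < α = 0.05, reject H0; the data support H1.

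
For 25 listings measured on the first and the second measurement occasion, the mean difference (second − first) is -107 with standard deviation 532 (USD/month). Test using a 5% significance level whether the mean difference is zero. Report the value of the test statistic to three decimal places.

-1.006

H0: μ_d = 0; H1: μ_d ≠ 0 (paired t-test on the differences, two-sided).
t = d̄/(s_d/√n) = -107/(532/√25) = -1.006
df = n − 1 = 24
Two-sided p-value ≈ 0.3246
Since p ≈ 0.3246 > α = 0.05, fail to reject H0; the data do not provide sufficient evidence against H0.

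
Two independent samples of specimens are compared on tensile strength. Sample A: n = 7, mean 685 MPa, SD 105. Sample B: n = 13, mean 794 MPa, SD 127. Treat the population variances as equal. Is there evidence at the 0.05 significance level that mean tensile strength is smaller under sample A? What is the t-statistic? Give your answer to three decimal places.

-1.936

Let group 1 = sample A, group 2 = sample B. H0: μ_1 = μ_2; H1: μ_1 < μ_2 (two-sample pooled-variance t-test, left-tailed).
s_p² = [(7−1)·105² + (13−1)·127²]/(7+13−2) = 14427.7
t = (685 − 794)/√[14427.7·(1/7 + 1/13)] = -1.936
df = n₁ + n₂ − 2 = 18
p-value = P(T ≤ -1.936) ≈ 0.0344
Since p ≈ 0.0344 < α = 0.05, reject H0; the data support H1.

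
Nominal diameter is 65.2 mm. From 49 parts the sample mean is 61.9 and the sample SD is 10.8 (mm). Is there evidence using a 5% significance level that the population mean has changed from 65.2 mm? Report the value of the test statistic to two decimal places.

H0: μ = 65.2; H1: μ ≠ 65.2 (one-sample t-test, two-sided).
t = (x̄ − μ₀)/(s/√n) = (61.9 − 65.2)/(10.8/√49) = -2.14
df = n − 1 = 48
Two-sided p-value ≈ 0.038
Since p ≈ 0.038 < α = 0.05, reject H0; the data support H1.

-2.14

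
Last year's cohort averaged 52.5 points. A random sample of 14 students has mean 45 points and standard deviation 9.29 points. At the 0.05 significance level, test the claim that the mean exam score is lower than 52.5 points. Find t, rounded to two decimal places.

-3.02

H0: μ = 52.5; H1: μ < 52.5 (one-sample t-test, left-tailed).
t = (x̄ − μ₀)/(s/√n) = (45 − 52.5)/(9.29/√14) = -3.02
df = n − 1 = 13
p-value = P(T ≤ -3.02) ≈ 0.0049
Since p ≈ 0.0049 < α = 0.05, reject H0; the data support H1.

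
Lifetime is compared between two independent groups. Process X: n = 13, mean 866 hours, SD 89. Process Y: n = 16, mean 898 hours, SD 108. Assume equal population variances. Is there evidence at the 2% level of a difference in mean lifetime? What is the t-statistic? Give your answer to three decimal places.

-0.857

Let group 1 = process X, group 2 = process Y. H0: μ_1 = μ_2; H1: μ_1 ≠ μ_2 (two-sample pooled-variance t-test, two-sided).
s_p² = [(13−1)·89² + (16−1)·108²]/(13+16−2) = 10000.4
t = (866 − 898)/√[10000.4·(1/13 + 1/16)] = -0.857
df = n₁ + n₂ − 2 = 27
Two-sided p-value ≈ 0.3990
Since p ≈ 0.3990 > α = 0.02, fail to reject H0; the evidence is not statistically significant.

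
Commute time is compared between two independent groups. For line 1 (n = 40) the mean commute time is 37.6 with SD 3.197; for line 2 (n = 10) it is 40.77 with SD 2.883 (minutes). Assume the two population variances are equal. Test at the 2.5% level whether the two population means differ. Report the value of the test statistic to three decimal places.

-2.855

Let group 1 = line 1, group 2 = line 2. H0: μ_1 = μ_2; H1: μ_1 ≠ μ_2 (two-sample pooled-variance t-test, two-sided).
s_p² = [(40−1)·3.197² + (10−1)·2.883²]/(40+10−2) = 9.86285
t = (37.6 − 40.77)/√[9.86285·(1/40 + 1/10)] = -2.855
df = n₁ + n₂ − 2 = 48
Two-sided p-value ≈ 0.0063
Since p ≈ 0.0063 < α = 0.025, reject H0; the evidence is statistically significant.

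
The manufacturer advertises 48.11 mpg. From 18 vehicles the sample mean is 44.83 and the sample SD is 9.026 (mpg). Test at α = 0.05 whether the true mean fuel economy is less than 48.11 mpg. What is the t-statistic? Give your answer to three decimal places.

-1.542

H0: μ = 48.11; H1: μ < 48.11 (one-sample t-test, left-tailed).
t = (x̄ − μ₀)/(s/√n) = (44.83 − 48.11)/(9.026/√18) = -1.542
df = n − 1 = 17
p-value = P(T ≤ -1.542) ≈ 0.071
Since p ≈ 0.071 > α = 0.05, fail to reject H0; the data do not provide sufficient evidence against H0.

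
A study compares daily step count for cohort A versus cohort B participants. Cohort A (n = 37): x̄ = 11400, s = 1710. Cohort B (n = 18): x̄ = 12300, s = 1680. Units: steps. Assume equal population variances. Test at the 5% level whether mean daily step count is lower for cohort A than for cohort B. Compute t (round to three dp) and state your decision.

t = -1.842; reject H0

Let group 1 = cohort A, group 2 = cohort B. H0: μ_1 = μ_2; H1: μ_1 < μ_2 (two-sample pooled-variance t-test, left-tailed).
s_p² = [(37−1)·1710² + (18−1)·1680²]/(37+18−2) = 2891480
t = (11400 − 12300)/√[2891480·(1/37 + 1/18)] = -1.842
df = n₁ + n₂ − 2 = 53
p-value = P(T ≤ -1.842) ≈ 0.036
Since p ≈ 0.036 < α = 0.05, reject H0; the data support H1.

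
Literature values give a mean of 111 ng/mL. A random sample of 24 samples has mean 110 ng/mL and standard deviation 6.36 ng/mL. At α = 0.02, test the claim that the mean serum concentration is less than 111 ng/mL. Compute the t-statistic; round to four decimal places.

H0: μ = 111; H1: μ < 111 (one-sample t-test, left-tailed).
t = (x̄ − μ₀)/(s/√n) = (110 − 111)/(6.36/√24) = -0.7703
df = n − 1 = 23
p-value = P(T ≤ -0.7703) ≈ 0.224
Since p ≈ 0.224 > α = 0.02, fail to reject H0; the data do not provide sufficient evidence against H0.

-0.7703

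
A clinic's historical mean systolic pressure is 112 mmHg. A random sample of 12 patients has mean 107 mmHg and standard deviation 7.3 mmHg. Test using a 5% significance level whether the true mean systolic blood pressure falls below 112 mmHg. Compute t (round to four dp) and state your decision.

H0: μ = 112; H1: μ < 112 (one-sample t-test, left-tailed).
t = (x̄ − μ₀)/(s/√n) = (107 − 112)/(7.3/√12) = -2.3727
df = n − 1 = 11
p-value = P(T ≤ -2.3727) ≈ 0.018
Since p ≈ 0.018 < α = 0.05, reject H0; the evidence is statistically significant.

t = -2.3727; reject H0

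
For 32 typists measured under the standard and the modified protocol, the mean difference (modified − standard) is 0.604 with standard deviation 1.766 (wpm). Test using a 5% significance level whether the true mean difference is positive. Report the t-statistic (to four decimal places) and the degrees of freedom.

H0: μ_d = 0; H1: μ_d > 0 (paired t-test on the differences, right-tailed).
t = d̄/(s_d/√n) = 0.604/(1.766/√32) = 1.9347
df = n − 1 = 31
p-value = P(T ≥ 1.9347) ≈ 0.031
Since p ≈ 0.031 < α = 0.05, reject H0; the evidence is statistically significant.

t = 1.9347, df = 31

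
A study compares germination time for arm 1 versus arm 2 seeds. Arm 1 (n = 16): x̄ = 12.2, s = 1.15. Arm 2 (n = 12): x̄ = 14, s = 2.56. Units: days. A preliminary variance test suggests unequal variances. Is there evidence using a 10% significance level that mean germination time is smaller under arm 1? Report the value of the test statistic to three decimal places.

Let group 1 = arm 1, group 2 = arm 2. H0: μ_1 = μ_2; H1: μ_1 < μ_2 (Welch's two-sample t-test, left-tailed).
t = (x̄_1 − x̄_2)/√(s_1²/n_1 + s_2²/n_2) = (12.2 − 14)/√(1.15²/16 + 2.56²/12) = -2.270
Welch–Satterthwaite df ≈ 14.34
p-value = P(T ≤ -2.270) ≈ 0.020
Since p ≈ 0.020 < α = 0.1, reject H0; the evidence is statistically significant.

-2.270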